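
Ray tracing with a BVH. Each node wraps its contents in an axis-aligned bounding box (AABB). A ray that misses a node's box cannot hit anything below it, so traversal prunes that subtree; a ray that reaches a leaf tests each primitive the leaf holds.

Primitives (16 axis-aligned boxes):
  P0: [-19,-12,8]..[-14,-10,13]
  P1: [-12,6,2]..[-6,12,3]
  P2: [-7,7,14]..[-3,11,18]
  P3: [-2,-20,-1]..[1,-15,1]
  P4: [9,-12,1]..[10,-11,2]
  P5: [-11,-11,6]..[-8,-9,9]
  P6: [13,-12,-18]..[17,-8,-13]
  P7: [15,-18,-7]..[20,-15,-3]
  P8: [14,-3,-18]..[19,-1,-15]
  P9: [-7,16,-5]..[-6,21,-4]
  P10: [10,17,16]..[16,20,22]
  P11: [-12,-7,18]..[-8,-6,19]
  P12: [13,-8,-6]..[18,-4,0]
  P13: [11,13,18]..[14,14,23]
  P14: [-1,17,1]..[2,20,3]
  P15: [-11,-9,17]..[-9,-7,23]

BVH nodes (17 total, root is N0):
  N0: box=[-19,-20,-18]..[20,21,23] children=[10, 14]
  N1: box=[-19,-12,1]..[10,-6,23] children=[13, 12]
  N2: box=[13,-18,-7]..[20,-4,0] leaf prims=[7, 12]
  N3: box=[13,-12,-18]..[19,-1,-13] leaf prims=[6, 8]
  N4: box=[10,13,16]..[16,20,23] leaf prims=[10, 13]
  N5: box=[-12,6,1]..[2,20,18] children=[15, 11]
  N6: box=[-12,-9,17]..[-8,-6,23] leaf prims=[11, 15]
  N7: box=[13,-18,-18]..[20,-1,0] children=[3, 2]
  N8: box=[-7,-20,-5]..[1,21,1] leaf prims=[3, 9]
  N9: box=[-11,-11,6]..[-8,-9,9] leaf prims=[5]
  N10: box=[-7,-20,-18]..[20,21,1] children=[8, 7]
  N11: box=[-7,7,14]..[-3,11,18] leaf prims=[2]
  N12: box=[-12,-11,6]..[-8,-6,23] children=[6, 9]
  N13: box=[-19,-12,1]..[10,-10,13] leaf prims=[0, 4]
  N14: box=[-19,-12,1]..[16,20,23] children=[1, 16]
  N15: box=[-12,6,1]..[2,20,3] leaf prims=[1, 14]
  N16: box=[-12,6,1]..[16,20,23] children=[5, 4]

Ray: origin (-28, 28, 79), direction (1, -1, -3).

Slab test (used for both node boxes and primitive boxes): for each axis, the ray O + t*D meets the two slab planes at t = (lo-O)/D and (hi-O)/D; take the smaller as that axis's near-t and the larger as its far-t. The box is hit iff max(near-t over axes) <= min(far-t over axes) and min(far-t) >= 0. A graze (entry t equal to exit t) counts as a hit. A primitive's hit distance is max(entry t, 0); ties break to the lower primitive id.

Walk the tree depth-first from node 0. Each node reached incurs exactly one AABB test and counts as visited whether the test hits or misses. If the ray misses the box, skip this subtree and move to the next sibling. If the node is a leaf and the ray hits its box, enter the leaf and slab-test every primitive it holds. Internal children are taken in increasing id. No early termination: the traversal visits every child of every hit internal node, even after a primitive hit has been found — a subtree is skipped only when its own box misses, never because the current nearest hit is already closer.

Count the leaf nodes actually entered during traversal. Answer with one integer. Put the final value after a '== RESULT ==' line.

Traverse from the root:
N0 x:[9,48] y:[7,48] z:[56/3,97/3] -> hit [56/3,97/3], descend [10, 14]
  N10 x:[21,48] y:[7,48] z:[26,97/3] -> hit [26,97/3], descend [7, 8]
    N7 x:[41,48] y:[29,46] z:[79/3,97/3] -> miss, prune
    N8 x:[21,29] y:[7,48] z:[26,28] -> hit [26,28] leaf, test {P3(miss), P9(miss)}
  N14 x:[9,44] y:[8,40] z:[56/3,26] -> hit [56/3,26], descend [1, 16]
    N1 x:[9,38] y:[34,40] z:[56/3,26] -> miss, prune
    N16 x:[16,44] y:[8,22] z:[56/3,26] -> hit [56/3,22], descend [4, 5]
      N4 x:[38,44] y:[8,15] z:[56/3,21] -> miss, prune
      N5 x:[16,30] y:[8,22] z:[61/3,26] -> hit [61/3,22], descend [11, 15]
        N11 x:[21,25] y:[17,21] z:[61/3,65/3] -> hit [21,21] leaf, test {P2@t=21}
        N15 x:[16,30] y:[8,22] z:[76/3,26] -> miss, prune

11 AABB tests over nodes [0, 10, 7, 8, 14, 1, 16, 4, 5, 11, 15]; 2 leaves entered; closest P2.

== RESULT ==
2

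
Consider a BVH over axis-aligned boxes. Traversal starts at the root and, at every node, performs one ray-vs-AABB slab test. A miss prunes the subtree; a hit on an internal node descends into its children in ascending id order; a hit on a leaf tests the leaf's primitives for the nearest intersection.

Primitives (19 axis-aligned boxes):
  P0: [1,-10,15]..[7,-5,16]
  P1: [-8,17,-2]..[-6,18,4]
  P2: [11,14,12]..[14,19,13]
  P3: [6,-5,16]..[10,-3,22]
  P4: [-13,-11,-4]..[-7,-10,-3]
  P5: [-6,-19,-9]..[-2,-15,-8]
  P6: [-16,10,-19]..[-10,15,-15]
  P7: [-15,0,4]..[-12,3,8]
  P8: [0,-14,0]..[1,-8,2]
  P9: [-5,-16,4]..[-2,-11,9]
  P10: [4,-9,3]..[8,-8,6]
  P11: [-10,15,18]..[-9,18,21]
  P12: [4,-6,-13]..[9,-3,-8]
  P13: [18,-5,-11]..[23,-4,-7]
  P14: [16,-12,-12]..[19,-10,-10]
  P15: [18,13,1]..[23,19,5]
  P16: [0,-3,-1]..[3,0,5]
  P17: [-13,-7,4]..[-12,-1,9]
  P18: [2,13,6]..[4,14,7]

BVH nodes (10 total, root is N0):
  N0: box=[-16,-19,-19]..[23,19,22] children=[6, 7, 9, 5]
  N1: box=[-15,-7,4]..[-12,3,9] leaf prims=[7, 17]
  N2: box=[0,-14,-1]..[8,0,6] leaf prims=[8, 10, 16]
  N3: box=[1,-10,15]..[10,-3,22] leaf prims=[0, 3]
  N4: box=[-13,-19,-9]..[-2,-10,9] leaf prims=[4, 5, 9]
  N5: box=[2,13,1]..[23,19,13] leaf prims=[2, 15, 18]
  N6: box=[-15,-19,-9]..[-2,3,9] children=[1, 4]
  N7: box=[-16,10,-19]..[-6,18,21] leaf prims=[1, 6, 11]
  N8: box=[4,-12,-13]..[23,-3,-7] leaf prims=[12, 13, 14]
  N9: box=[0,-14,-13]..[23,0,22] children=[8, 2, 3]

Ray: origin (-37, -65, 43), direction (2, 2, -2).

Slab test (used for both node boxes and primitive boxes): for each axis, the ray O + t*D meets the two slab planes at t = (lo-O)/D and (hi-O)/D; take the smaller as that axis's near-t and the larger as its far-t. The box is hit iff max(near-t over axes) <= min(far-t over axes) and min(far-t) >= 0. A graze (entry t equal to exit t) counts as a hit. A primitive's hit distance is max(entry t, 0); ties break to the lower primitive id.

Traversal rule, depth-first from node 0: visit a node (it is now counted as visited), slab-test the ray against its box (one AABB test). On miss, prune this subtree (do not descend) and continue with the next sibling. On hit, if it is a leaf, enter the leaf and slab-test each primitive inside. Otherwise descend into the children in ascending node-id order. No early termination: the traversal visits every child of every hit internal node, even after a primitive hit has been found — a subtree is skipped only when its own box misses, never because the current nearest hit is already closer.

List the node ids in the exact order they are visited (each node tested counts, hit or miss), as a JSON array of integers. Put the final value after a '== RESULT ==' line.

Traverse from the root:
N0 x:[21/2,30] y:[23,42] z:[21/2,31] -> hit [23,30], descend [5, 6, 7, 9]
  N5 x:[39/2,30] y:[39,42] z:[15,21] -> miss, prune
  N6 x:[11,35/2] y:[23,34] z:[17,26] -> miss, prune
  N7 x:[21/2,31/2] y:[75/2,83/2] z:[11,31] -> miss, prune
  N9 x:[37/2,30] y:[51/2,65/2] z:[21/2,28] -> hit [51/2,28], descend [2, 3, 8]
    N2 x:[37/2,45/2] y:[51/2,65/2] z:[37/2,22] -> miss, prune
    N3 x:[19,47/2] y:[55/2,31] z:[21/2,14] -> miss, prune
    N8 x:[41/2,30] y:[53/2,31] z:[25,28] -> hit [53/2,28] leaf, test {P12(miss), P13(miss), P14@t=53/2}

order=[0, 5, 6, 7, 9, 2, 3, 8]  |boxes|=8  |leaves|=1  hit=P14

== RESULT ==
[0, 5, 6, 7, 9, 2, 3, 8]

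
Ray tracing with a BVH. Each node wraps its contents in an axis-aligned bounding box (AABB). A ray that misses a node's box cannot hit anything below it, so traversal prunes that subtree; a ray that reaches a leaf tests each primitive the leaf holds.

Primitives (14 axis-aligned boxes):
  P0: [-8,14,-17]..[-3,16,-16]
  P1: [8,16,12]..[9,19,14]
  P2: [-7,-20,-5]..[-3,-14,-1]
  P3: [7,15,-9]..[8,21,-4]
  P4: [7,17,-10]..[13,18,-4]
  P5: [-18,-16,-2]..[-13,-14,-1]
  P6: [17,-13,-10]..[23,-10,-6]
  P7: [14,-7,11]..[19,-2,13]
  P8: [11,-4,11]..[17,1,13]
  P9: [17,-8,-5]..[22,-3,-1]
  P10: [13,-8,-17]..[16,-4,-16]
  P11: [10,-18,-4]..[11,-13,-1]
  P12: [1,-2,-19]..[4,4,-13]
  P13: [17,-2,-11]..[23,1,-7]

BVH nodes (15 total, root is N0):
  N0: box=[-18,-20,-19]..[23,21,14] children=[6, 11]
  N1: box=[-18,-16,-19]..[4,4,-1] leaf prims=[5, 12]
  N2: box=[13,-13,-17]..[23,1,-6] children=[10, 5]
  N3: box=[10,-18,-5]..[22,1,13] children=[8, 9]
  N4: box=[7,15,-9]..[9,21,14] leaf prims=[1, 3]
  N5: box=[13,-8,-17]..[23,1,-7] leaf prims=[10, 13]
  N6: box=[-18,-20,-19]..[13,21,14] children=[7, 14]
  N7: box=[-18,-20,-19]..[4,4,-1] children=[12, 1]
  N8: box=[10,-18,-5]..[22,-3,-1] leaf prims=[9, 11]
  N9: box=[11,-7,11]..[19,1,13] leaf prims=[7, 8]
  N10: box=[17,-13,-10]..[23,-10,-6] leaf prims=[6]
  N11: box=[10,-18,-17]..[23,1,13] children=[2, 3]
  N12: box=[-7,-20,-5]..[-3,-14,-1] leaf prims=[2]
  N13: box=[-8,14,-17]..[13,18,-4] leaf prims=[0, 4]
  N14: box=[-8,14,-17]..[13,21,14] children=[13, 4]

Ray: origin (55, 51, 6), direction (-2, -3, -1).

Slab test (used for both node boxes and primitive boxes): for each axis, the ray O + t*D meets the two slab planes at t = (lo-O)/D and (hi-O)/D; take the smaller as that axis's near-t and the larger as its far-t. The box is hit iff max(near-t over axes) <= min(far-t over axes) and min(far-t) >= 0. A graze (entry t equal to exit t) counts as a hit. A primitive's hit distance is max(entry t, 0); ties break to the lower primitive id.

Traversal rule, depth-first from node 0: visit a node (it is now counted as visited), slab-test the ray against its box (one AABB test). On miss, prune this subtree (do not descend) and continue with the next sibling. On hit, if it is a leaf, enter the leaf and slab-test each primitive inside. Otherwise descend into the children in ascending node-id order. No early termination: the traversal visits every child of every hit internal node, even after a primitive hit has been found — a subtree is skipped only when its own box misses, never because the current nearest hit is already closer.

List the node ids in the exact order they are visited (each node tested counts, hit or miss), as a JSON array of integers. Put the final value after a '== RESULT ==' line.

Walk:
N0 x:[16,73/2] y:[10,71/3] z:[-8,25] -> hit [16,71/3], descend [6, 11]
  N6 x:[21,73/2] y:[10,71/3] z:[-8,25] -> hit [21,71/3], descend [7, 14]
    N7 x:[51/2,73/2] y:[47/3,71/3] z:[7,25] -> miss, prune
    N14 x:[21,63/2] y:[10,37/3] z:[-8,23] -> miss, prune
  N11 x:[16,45/2] y:[50/3,23] z:[-7,23] -> hit [50/3,45/2], descend [2, 3]
    N2 x:[16,21] y:[50/3,64/3] z:[12,23] -> hit [50/3,21], descend [5, 10]
      N5 x:[16,21] y:[50/3,59/3] z:[13,23] -> hit [50/3,59/3] leaf, test {P10(miss), P13@t=50/3}
      N10 x:[16,19] y:[61/3,64/3] z:[12,16] -> miss, prune
    N3 x:[33/2,45/2] y:[50/3,23] z:[-7,11] -> miss, prune

Visited [0, 6, 7, 14, 11, 2, 5, 10, 3]. Tests: 9 box, 1 leaf. Nearest: P13.

== RESULT ==
[0, 6, 7, 14, 11, 2, 5, 10, 3]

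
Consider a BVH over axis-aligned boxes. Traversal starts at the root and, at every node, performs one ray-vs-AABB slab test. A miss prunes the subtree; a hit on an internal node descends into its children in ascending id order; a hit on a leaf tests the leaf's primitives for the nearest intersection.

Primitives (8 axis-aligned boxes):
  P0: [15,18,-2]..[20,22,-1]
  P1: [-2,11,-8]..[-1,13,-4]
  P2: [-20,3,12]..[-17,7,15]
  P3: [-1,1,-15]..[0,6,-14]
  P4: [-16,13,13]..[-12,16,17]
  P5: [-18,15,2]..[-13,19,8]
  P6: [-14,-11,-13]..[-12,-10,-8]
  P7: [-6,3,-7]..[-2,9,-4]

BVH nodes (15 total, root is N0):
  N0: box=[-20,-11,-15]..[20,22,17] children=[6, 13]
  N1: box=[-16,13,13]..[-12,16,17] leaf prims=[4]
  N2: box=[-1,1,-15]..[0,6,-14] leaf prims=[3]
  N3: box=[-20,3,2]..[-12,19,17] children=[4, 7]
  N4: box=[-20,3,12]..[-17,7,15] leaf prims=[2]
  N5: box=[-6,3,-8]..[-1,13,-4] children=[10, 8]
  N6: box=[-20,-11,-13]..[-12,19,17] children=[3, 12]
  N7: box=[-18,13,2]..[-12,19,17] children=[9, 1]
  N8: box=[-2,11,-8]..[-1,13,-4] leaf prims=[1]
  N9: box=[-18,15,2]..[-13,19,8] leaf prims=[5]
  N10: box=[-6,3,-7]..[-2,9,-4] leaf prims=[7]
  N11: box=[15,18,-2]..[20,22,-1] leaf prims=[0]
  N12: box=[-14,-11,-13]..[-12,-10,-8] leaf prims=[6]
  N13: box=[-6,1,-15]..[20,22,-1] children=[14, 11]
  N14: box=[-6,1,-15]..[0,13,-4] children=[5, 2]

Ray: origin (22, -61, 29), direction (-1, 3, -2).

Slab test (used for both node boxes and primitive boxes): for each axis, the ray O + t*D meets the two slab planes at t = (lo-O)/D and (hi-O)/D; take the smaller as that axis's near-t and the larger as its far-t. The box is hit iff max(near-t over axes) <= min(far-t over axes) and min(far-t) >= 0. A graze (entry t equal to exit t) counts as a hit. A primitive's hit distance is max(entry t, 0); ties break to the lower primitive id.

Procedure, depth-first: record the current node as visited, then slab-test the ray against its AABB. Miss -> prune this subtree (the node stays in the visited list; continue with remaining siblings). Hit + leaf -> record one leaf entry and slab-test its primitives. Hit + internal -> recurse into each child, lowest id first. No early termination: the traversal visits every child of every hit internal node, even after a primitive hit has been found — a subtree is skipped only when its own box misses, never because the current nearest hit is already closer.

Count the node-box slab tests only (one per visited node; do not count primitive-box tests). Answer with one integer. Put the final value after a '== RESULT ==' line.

Traverse from the root:
N0 x:[2,42] y:[50/3,83/3] z:[6,22] -> hit [50/3,22], descend [6, 13]
  N6 x:[34,42] y:[50/3,80/3] z:[6,21] -> miss, prune
  N13 x:[2,28] y:[62/3,83/3] z:[15,22] -> hit [62/3,22], descend [11, 14]
    N11 x:[2,7] y:[79/3,83/3] z:[15,31/2] -> miss, prune
    N14 x:[22,28] y:[62/3,74/3] z:[33/2,22] -> hit [22,22], descend [2, 5]
      N2 x:[22,23] y:[62/3,67/3] z:[43/2,22] -> hit [22,22] leaf, test {P3@t=22}
      N5 x:[23,28] y:[64/3,74/3] z:[33/2,37/2] -> miss, prune

Summary -> nodes [0, 6, 13, 11, 14, 2, 5]; box-tests=7; leaf-entries=1; first=P3

== RESULT ==
7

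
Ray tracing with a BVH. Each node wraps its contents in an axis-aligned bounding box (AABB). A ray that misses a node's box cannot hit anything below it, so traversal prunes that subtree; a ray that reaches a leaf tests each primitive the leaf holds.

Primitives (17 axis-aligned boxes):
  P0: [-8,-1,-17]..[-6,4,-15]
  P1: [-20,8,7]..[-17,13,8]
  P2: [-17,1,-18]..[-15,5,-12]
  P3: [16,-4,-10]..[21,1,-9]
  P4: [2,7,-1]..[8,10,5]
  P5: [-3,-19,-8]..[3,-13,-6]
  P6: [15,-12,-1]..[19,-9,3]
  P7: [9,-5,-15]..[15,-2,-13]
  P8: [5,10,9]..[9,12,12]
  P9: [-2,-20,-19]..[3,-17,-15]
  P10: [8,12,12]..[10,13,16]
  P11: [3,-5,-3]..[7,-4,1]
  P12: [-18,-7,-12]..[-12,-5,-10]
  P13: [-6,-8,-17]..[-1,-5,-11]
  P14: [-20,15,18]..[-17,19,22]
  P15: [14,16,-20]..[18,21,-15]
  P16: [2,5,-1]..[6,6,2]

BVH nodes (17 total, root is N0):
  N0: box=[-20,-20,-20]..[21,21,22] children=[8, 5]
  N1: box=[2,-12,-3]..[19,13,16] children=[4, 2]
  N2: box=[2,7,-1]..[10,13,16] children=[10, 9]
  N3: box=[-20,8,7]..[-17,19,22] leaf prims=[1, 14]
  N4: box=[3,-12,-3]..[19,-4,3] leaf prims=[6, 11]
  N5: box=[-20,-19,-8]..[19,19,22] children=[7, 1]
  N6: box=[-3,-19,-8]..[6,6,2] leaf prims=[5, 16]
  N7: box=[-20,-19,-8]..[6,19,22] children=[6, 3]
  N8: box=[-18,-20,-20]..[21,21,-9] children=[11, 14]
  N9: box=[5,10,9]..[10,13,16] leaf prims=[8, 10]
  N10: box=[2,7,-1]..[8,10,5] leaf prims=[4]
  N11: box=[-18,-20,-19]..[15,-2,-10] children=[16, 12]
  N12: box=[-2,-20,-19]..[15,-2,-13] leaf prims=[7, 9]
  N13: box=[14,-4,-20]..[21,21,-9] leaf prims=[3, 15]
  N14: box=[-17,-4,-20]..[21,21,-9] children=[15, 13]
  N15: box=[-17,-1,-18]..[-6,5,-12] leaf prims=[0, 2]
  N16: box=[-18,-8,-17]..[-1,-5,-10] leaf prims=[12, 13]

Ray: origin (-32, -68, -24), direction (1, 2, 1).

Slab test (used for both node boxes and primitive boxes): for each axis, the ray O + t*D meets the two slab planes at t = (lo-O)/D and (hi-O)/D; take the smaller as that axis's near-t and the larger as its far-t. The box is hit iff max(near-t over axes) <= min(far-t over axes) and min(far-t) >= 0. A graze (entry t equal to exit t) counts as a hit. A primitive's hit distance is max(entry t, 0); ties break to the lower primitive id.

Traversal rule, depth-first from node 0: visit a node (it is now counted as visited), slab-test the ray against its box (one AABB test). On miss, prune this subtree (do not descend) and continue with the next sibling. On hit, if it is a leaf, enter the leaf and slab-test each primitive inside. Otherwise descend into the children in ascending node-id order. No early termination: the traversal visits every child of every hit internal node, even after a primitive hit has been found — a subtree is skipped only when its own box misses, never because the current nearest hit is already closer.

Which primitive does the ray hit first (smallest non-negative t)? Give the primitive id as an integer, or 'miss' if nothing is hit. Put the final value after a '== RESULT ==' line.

Traverse from the root:
N0 x:[12,53] y:[24,89/2] z:[4,46] -> hit [24,89/2], descend [5, 8]
  N5 x:[12,51] y:[49/2,87/2] z:[16,46] -> hit [49/2,87/2], descend [1, 7]
    N1 x:[34,51] y:[28,81/2] z:[21,40] -> hit [34,40], descend [2, 4]
      N2 x:[34,42] y:[75/2,81/2] z:[23,40] -> hit [75/2,40], descend [9, 10]
        N9 x:[37,42] y:[39,81/2] z:[33,40] -> hit [39,40] leaf, test {P8(miss), P10@t=40}
        N10 x:[34,40] y:[75/2,39] z:[23,29] -> miss, prune
      N4 x:[35,51] y:[28,32] z:[21,27] -> miss, prune
    N7 x:[12,38] y:[49/2,87/2] z:[16,46] -> hit [49/2,38], descend [3, 6]
      N3 x:[12,15] y:[38,87/2] z:[31,46] -> miss, prune
      N6 x:[29,38] y:[49/2,37] z:[16,26] -> miss, prune
  N8 x:[14,53] y:[24,89/2] z:[4,15] -> miss, prune

order=[0, 5, 1, 2, 9, 10, 4, 7, 3, 6, 8]  |boxes|=11  |leaves|=1  hit=P10

== RESULT ==
10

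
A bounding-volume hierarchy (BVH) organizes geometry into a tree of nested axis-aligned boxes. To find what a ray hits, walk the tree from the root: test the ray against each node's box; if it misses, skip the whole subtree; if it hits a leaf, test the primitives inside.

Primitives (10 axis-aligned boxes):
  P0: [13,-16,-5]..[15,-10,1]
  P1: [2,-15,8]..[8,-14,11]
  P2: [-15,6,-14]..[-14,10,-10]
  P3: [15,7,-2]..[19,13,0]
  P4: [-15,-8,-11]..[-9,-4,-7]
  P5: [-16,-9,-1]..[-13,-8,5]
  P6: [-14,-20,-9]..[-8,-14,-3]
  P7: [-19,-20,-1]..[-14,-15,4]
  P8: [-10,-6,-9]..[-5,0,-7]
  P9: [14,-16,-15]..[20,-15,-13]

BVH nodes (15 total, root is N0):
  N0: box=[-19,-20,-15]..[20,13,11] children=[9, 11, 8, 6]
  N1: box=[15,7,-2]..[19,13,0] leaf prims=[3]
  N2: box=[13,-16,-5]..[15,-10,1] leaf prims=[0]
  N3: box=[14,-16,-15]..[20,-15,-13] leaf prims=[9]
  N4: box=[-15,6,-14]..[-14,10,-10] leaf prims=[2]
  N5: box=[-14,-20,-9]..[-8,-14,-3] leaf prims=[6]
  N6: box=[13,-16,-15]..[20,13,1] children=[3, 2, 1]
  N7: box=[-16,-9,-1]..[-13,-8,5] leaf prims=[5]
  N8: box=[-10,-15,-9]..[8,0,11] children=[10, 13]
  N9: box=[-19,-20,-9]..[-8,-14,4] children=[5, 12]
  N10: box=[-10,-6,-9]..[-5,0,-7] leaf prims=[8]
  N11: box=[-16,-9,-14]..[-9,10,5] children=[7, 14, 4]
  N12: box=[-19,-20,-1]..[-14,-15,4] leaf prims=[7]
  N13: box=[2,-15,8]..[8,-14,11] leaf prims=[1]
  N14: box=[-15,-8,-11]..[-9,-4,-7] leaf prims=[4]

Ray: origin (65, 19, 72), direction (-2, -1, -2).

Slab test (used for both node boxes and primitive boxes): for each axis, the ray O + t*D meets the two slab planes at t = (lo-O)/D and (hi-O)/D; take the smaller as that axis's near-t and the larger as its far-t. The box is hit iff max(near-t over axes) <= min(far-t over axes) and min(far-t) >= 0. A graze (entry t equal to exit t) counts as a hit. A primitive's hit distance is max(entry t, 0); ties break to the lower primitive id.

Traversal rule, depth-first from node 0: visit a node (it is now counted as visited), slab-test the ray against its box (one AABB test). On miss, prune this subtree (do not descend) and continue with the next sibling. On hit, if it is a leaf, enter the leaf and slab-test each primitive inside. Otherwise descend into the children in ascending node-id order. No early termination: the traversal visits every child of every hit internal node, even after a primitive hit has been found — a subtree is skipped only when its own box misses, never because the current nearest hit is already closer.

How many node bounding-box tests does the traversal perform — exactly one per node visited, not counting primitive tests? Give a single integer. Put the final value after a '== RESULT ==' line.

Traverse from the root:
N0 x:[45/2,42] y:[6,39] z:[61/2,87/2] -> hit [61/2,39], descend [6, 8, 9, 11]
  N6 x:[45/2,26] y:[6,35] z:[71/2,87/2] -> miss, prune
  N8 x:[57/2,75/2] y:[19,34] z:[61/2,81/2] -> hit [61/2,34], descend [10, 13]
    N10 x:[35,75/2] y:[19,25] z:[79/2,81/2] -> miss, prune
    N13 x:[57/2,63/2] y:[33,34] z:[61/2,32] -> miss, prune
  N9 x:[73/2,42] y:[33,39] z:[34,81/2] -> hit [73/2,39], descend [5, 12]
    N5 x:[73/2,79/2] y:[33,39] z:[75/2,81/2] -> hit [75/2,39] leaf, test {P6@t=75/2}
    N12 x:[79/2,42] y:[34,39] z:[34,73/2] -> miss, prune
  N11 x:[37,81/2] y:[9,28] z:[67/2,43] -> miss, prune

Summary -> nodes [0, 6, 8, 10, 13, 9, 5, 12, 11]; box-tests=9; leaf-entries=1; first=P6

== RESULT ==
9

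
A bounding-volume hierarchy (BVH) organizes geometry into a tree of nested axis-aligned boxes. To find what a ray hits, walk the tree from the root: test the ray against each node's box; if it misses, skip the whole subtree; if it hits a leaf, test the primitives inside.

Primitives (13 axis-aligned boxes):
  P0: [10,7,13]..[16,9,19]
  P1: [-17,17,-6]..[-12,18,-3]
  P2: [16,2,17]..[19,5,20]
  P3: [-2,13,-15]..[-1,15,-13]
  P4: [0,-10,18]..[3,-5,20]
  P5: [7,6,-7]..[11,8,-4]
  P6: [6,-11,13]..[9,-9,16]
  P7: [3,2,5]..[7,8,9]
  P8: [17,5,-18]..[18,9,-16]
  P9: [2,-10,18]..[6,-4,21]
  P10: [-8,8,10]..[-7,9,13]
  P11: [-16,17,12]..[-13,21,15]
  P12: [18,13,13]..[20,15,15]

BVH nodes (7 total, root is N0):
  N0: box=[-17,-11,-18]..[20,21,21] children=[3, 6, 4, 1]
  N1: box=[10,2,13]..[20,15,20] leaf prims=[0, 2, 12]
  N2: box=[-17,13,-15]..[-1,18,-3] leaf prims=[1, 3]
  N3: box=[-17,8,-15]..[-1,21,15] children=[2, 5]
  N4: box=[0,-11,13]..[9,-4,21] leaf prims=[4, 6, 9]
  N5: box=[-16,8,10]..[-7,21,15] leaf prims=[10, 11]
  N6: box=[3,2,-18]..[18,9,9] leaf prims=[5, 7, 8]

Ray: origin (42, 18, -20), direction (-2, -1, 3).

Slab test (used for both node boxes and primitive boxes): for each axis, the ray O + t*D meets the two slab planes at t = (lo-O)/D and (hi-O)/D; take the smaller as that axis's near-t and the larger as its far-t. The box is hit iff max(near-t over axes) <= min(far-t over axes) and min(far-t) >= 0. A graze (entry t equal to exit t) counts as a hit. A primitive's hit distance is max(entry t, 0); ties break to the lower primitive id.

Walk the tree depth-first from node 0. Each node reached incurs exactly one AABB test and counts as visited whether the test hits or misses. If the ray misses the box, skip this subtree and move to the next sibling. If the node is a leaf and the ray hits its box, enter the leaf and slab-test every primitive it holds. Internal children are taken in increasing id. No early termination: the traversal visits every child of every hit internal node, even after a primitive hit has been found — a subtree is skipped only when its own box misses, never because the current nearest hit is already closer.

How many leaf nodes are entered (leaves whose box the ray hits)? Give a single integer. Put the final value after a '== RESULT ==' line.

Walk:
N0 x:[11,59/2] y:[-3,29] z:[2/3,41/3] -> hit [11,41/3], descend [1, 3, 4, 6]
  N1 x:[11,16] y:[3,16] z:[11,40/3] -> hit [11,40/3] leaf, test {P0(miss), P2@t=13, P12(miss)}
  N3 x:[43/2,59/2] y:[-3,10] z:[5/3,35/3] -> miss, prune
  N4 x:[33/2,21] y:[22,29] z:[11,41/3] -> miss, prune
  N6 x:[12,39/2] y:[9,16] z:[2/3,29/3] -> miss, prune

Visited [0, 1, 3, 4, 6]. Tests: 5 box, 1 leaf. Nearest: P2.

== RESULT ==
1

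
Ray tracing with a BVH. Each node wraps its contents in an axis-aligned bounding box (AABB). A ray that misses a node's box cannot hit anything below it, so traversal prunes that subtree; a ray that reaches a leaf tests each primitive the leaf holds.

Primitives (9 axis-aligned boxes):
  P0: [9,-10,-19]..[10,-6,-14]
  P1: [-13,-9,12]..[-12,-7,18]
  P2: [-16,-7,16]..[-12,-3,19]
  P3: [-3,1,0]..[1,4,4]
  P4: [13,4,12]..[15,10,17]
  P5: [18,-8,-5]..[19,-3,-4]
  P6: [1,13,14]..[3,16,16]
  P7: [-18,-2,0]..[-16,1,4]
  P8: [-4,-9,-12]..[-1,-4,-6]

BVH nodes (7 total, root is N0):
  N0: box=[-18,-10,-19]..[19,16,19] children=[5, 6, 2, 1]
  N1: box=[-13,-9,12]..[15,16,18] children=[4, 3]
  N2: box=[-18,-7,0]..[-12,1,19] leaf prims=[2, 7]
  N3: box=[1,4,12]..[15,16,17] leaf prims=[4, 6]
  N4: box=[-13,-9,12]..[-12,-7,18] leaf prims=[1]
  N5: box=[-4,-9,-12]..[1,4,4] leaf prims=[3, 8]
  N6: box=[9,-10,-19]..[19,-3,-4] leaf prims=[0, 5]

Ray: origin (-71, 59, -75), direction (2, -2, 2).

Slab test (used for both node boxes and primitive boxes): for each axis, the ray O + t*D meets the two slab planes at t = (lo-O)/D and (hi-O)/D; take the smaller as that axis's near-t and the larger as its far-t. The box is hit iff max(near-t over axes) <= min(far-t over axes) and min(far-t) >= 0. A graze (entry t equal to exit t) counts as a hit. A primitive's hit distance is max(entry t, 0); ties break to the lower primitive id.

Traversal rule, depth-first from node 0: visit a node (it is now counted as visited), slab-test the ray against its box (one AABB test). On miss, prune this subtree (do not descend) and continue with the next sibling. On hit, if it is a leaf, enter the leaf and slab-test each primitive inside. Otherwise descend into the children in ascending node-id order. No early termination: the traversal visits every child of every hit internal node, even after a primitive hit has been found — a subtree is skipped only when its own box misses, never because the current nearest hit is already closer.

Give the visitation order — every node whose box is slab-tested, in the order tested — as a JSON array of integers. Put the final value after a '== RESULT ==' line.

Traverse from the root:
N0 x:[53/2,45] y:[43/2,69/2] z:[28,47] -> hit [28,69/2], descend [1, 2, 5, 6]
  N1 x:[29,43] y:[43/2,34] z:[87/2,93/2] -> miss, prune
  N2 x:[53/2,59/2] y:[29,33] z:[75/2,47] -> miss, prune
  N5 x:[67/2,36] y:[55/2,34] z:[63/2,79/2] -> hit [67/2,34] leaf, test {P3(miss), P8@t=67/2}
  N6 x:[40,45] y:[31,69/2] z:[28,71/2] -> miss, prune

order=[0, 1, 2, 5, 6]  |boxes|=5  |leaves|=1  hit=P8

== RESULT ==
[0, 1, 2, 5, 6]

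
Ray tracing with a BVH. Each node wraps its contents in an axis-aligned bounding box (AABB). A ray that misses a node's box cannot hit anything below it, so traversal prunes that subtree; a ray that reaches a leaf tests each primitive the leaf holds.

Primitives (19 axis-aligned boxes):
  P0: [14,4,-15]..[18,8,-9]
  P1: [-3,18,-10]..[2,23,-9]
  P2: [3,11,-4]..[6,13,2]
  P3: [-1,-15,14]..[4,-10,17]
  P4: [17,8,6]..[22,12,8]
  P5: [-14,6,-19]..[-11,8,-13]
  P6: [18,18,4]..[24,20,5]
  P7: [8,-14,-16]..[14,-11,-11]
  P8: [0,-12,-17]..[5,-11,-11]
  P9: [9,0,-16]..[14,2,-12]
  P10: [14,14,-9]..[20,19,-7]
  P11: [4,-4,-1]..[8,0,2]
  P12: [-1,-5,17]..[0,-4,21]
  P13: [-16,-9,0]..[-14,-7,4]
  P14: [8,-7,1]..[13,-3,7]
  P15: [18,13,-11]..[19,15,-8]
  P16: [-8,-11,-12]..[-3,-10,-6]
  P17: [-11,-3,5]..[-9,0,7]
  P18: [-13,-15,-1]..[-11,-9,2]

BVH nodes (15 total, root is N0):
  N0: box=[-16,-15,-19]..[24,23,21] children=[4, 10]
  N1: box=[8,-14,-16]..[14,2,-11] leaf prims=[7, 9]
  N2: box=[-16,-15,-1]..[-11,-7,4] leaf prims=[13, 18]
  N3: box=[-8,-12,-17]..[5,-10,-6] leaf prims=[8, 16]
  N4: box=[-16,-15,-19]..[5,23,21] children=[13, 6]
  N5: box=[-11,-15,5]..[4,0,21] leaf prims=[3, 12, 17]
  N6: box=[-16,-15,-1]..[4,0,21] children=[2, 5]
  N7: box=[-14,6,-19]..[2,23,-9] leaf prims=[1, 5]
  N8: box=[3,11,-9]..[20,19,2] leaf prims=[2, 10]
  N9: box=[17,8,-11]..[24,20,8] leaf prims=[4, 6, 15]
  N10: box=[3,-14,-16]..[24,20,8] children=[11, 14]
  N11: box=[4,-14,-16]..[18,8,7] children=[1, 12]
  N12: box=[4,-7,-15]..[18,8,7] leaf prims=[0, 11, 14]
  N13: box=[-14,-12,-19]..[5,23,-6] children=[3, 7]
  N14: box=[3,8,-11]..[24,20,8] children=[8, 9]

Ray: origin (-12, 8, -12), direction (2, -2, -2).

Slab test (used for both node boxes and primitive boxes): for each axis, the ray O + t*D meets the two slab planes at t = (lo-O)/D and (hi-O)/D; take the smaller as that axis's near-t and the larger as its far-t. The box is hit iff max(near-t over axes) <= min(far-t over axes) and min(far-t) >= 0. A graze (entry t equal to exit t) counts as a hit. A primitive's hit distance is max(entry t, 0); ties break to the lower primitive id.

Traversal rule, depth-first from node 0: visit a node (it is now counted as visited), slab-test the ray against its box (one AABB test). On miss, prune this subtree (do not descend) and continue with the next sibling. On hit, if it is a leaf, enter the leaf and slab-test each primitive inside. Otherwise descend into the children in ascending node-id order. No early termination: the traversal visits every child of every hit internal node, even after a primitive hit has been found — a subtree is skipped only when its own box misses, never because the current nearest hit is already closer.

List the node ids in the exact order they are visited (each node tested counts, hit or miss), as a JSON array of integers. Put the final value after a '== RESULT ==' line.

Trace the traversal:
N0 x:[-2,18] y:[-15/2,23/2] z:[-33/2,7/2] -> hit [-2,7/2], descend [4, 10]
  N4 x:[-2,17/2] y:[-15/2,23/2] z:[-33/2,7/2] -> hit [-2,7/2], descend [6, 13]
    N6 x:[-2,8] y:[4,23/2] z:[-33/2,-11/2] -> miss, prune
    N13 x:[-1,17/2] y:[-15/2,10] z:[-3,7/2] -> hit [-1,7/2], descend [3, 7]
      N3 x:[2,17/2] y:[9,10] z:[-3,5/2] -> miss, prune
      N7 x:[-1,7] y:[-15/2,1] z:[-3/2,7/2] -> hit [-1,1] leaf, test {P1(miss), P5@t=1/2}
  N10 x:[15/2,18] y:[-6,11] z:[-10,2] -> miss, prune

Visited [0, 4, 6, 13, 3, 7, 10]. Tests: 7 box, 1 leaf. Nearest: P5.

== RESULT ==
[0, 4, 6, 13, 3, 7, 10]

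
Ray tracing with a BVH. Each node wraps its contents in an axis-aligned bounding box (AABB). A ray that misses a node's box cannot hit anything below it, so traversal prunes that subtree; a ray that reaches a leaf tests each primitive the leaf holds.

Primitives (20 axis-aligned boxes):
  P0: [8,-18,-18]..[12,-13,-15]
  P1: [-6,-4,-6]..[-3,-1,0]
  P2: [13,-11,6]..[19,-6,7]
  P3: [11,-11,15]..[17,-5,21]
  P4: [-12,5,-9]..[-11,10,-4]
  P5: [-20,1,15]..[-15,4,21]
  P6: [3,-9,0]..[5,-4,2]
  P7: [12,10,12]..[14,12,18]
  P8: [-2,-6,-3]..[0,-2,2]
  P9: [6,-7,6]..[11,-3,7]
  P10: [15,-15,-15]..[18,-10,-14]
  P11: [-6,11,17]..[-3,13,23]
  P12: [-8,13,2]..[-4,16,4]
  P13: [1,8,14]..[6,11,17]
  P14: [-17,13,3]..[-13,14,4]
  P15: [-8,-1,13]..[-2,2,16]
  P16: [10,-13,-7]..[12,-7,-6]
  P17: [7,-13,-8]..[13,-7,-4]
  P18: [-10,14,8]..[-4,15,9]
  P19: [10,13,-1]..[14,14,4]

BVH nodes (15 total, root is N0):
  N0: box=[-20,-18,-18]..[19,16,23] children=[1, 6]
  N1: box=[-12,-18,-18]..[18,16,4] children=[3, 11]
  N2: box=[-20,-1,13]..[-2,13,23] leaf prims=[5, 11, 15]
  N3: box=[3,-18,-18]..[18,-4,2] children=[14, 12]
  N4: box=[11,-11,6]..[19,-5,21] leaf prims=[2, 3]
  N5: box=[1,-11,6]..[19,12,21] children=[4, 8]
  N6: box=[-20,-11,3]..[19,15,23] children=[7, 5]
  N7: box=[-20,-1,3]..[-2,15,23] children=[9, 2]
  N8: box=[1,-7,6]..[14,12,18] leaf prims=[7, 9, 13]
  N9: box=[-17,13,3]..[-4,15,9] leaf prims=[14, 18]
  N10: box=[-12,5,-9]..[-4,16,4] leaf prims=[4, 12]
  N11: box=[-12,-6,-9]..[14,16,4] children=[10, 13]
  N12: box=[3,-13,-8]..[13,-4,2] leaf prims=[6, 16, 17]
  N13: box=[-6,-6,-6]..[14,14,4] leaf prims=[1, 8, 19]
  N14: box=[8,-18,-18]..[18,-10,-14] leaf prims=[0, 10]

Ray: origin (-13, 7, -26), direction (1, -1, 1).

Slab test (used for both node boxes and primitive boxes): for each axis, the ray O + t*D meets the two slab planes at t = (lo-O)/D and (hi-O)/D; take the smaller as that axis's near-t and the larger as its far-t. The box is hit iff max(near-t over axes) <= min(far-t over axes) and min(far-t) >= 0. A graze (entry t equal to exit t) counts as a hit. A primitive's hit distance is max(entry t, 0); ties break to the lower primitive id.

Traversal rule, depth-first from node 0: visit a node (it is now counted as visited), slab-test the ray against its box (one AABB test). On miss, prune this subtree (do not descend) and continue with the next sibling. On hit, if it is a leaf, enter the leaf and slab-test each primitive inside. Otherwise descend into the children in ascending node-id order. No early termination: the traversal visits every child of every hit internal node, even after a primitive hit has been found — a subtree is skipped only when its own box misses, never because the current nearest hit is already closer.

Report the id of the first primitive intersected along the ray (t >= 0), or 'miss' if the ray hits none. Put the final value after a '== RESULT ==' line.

Walk:
N0 x:[-7,32] y:[-9,25] z:[8,49] -> hit [8,25], descend [1, 6]
  N1 x:[1,31] y:[-9,25] z:[8,30] -> hit [8,25], descend [3, 11]
    N3 x:[16,31] y:[11,25] z:[8,28] -> hit [16,25], descend [12, 14]
      N12 x:[16,26] y:[11,20] z:[18,28] -> hit [18,20] leaf, test {P6(miss), P16(miss), P17@t=20}
      N14 x:[21,31] y:[17,25] z:[8,12] -> miss, prune
    N11 x:[1,27] y:[-9,13] z:[17,30] -> miss, prune
  N6 x:[-7,32] y:[-8,18] z:[29,49] -> miss, prune

7 AABB tests over nodes [0, 1, 3, 12, 14, 11, 6]; 1 leaf entered; closest P17.

== RESULT ==
17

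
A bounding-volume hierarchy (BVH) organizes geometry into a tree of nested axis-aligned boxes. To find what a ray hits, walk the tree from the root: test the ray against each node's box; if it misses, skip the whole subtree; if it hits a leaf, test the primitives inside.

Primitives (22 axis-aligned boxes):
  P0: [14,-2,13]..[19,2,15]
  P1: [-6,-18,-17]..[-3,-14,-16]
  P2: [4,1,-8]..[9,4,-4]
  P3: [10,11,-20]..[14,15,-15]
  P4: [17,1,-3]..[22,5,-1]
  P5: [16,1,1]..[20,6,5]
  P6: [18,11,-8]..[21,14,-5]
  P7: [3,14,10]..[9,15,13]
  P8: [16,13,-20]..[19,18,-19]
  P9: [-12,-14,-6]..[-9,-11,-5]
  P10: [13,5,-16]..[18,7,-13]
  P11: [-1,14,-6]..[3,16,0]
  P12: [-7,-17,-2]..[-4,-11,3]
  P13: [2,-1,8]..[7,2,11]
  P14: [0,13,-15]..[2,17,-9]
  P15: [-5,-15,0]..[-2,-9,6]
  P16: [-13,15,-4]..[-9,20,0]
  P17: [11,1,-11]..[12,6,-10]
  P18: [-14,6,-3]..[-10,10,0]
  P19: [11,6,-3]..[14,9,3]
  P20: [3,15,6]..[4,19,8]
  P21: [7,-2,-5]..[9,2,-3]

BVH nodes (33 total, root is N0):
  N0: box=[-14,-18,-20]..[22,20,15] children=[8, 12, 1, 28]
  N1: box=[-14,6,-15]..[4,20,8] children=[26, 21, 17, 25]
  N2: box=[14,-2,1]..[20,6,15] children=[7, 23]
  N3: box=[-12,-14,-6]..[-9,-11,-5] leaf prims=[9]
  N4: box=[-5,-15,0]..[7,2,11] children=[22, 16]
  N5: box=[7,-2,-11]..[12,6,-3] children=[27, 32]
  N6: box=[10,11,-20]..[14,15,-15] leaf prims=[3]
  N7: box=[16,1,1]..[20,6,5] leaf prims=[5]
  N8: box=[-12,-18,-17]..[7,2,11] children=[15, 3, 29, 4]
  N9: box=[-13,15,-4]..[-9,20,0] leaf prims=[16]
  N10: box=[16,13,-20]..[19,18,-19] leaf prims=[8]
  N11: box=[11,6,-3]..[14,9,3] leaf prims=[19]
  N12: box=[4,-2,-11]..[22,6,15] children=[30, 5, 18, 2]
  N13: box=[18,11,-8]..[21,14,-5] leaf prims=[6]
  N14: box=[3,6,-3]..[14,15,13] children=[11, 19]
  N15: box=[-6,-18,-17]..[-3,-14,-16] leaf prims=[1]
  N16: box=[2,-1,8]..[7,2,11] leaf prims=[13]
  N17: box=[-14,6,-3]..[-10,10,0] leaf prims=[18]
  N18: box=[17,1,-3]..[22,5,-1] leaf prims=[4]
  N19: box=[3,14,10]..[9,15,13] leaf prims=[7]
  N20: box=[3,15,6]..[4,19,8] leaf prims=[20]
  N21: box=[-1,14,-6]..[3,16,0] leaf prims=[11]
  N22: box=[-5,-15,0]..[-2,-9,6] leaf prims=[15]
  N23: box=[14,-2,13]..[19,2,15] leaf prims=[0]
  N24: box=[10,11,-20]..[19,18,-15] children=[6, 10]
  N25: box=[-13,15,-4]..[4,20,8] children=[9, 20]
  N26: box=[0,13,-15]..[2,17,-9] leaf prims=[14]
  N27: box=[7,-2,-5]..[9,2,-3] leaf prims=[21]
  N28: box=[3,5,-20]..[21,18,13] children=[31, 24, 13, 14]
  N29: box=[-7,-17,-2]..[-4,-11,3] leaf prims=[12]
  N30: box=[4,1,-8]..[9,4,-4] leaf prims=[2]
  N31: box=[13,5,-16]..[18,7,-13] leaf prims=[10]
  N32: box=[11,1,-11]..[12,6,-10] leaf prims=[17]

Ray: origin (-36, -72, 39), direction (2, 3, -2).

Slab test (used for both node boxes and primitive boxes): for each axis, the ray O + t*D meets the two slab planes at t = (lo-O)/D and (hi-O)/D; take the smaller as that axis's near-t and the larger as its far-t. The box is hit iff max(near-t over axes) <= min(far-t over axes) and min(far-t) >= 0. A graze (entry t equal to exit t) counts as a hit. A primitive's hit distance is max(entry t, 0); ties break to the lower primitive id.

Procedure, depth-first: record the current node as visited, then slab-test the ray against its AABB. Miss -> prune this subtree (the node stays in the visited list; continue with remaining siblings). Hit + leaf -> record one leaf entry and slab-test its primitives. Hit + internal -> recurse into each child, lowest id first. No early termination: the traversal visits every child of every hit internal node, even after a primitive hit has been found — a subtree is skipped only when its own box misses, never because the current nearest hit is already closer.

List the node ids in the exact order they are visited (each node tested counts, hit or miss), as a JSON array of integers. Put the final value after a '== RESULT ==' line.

Walk:
N0 x:[11,29] y:[18,92/3] z:[12,59/2] -> hit [18,29], descend [1, 8, 12, 28]
  N1 x:[11,20] y:[26,92/3] z:[31/2,27] -> miss, prune
  N8 x:[12,43/2] y:[18,74/3] z:[14,28] -> hit [18,43/2], descend [3, 4, 15, 29]
    N3 x:[12,27/2] y:[58/3,61/3] z:[22,45/2] -> miss, prune
    N4 x:[31/2,43/2] y:[19,74/3] z:[14,39/2] -> hit [19,39/2], descend [16, 22]
      N16 x:[19,43/2] y:[71/3,74/3] z:[14,31/2] -> miss, prune
      N22 x:[31/2,17] y:[19,21] z:[33/2,39/2] -> miss, prune
    N15 x:[15,33/2] y:[18,58/3] z:[55/2,28] -> miss, prune
    N29 x:[29/2,16] y:[55/3,61/3] z:[18,41/2] -> miss, prune
  N12 x:[20,29] y:[70/3,26] z:[12,25] -> hit [70/3,25], descend [2, 5, 18, 30]
    N2 x:[25,28] y:[70/3,26] z:[12,19] -> miss, prune
    N5 x:[43/2,24] y:[70/3,26] z:[21,25] -> hit [70/3,24], descend [27, 32]
      N27 x:[43/2,45/2] y:[70/3,74/3] z:[21,22] -> miss, prune
      N32 x:[47/2,24] y:[73/3,26] z:[49/2,25] -> miss, prune
    N18 x:[53/2,29] y:[73/3,77/3] z:[20,21] -> miss, prune
    N30 x:[20,45/2] y:[73/3,76/3] z:[43/2,47/2] -> miss, prune
  N28 x:[39/2,57/2] y:[77/3,30] z:[13,59/2] -> hit [77/3,57/2], descend [13, 14, 24, 31]
    N13 x:[27,57/2] y:[83/3,86/3] z:[22,47/2] -> miss, prune
    N14 x:[39/2,25] y:[26,29] z:[13,21] -> miss, prune
    N24 x:[23,55/2] y:[83/3,30] z:[27,59/2] -> miss, prune
    N31 x:[49/2,27] y:[77/3,79/3] z:[26,55/2] -> hit [26,79/3] leaf, test {P10@t=26}

Visited [0, 1, 8, 3, 4, 16, 22, 15, 29, 12, 2, 5, 27, 32, 18, 30, 28, 13, 14, 24, 31]. Tests: 21 box, 1 leaf. Nearest: P10.

== RESULT ==
[0, 1, 8, 3, 4, 16, 22, 15, 29, 12, 2, 5, 27, 32, 18, 30, 28, 13, 14, 24, 31]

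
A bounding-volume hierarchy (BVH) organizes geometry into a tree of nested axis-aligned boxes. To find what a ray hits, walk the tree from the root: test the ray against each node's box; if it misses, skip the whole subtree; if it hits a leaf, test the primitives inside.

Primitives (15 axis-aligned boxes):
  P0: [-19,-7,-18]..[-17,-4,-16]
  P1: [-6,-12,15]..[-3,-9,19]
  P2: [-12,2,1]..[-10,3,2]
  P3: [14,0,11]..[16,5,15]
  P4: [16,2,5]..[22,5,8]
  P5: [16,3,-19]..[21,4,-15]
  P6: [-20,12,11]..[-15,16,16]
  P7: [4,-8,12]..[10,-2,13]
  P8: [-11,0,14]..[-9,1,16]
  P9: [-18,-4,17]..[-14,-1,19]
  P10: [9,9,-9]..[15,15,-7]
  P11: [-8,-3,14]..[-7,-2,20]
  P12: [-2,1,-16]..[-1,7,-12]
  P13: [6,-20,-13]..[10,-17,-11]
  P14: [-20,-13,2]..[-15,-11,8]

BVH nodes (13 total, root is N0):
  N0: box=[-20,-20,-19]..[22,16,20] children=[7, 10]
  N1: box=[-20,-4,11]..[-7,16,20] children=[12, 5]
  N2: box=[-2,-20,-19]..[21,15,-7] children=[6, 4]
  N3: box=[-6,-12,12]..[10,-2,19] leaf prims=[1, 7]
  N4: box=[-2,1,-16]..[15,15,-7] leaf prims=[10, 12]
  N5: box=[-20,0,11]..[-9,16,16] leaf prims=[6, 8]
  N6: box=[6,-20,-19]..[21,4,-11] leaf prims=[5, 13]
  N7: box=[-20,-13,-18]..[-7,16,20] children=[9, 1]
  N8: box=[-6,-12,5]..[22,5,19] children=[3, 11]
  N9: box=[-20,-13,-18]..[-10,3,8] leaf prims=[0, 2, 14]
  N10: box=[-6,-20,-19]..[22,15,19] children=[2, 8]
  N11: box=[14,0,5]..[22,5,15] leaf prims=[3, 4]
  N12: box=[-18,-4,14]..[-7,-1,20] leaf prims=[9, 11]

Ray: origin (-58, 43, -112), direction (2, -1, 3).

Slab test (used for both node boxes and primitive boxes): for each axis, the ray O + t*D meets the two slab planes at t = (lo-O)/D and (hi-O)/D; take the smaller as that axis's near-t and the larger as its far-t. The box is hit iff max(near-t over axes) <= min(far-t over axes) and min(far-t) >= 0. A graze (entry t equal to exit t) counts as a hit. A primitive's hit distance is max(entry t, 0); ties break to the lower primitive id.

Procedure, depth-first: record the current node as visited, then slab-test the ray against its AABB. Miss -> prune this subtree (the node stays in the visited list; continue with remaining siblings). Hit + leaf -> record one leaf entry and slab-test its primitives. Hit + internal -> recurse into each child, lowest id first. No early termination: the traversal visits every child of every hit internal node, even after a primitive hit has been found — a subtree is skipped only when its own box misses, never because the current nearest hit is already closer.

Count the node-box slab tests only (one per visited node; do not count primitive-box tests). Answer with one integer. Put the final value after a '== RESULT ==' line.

Walk:
N0 x:[19,40] y:[27,63] z:[31,44] -> hit [31,40], descend [7, 10]
  N7 x:[19,51/2] y:[27,56] z:[94/3,44] -> miss, prune
  N10 x:[26,40] y:[28,63] z:[31,131/3] -> hit [31,40], descend [2, 8]
    N2 x:[28,79/2] y:[28,63] z:[31,35] -> hit [31,35], descend [4, 6]
      N4 x:[28,73/2] y:[28,42] z:[32,35] -> hit [32,35] leaf, test {P10(miss), P12(miss)}
      N6 x:[32,79/2] y:[39,63] z:[31,101/3] -> miss, prune
    N8 x:[26,40] y:[38,55] z:[39,131/3] -> hit [39,40], descend [3, 11]
      N3 x:[26,34] y:[45,55] z:[124/3,131/3] -> miss, prune
      N11 x:[36,40] y:[38,43] z:[39,127/3] -> hit [39,40] leaf, test {P3(miss), P4@t=39}

Summary -> nodes [0, 7, 10, 2, 4, 6, 8, 3, 11]; box-tests=9; leaf-entries=2; first=P4

== RESULT ==
9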